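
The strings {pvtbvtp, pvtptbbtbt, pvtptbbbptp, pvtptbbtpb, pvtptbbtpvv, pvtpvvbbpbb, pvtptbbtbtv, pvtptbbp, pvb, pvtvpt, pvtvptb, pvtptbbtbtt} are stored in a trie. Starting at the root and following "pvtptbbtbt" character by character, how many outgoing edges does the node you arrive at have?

Follow the path "pvtptbbtbt" to its node, then look at its outgoing edges.
Characters that immediately follow "pvtptbbtbt" among the stored strings: {t, v}.
That node has 2 child edges.

2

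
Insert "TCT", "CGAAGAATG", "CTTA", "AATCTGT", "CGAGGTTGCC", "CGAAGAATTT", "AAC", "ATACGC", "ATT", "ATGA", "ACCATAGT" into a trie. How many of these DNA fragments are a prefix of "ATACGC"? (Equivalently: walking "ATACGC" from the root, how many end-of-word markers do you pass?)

Check each prefix of "ATACGC" against the stored set — each match is an end-marker on the path.
Prefixes of the query that are stored words: "ATACGC"
Count: 1

1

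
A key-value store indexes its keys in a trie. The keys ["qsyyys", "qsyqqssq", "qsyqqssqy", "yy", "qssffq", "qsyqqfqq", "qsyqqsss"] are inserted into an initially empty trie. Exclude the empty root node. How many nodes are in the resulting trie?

22

Insert word by word; a character creates a node only if that edge doesn't already exist:
  "qsyyys" → 6 new (q, s, y, y, y, s)
  "qsyqqssq" → prefix "qsy" already present; 5 new (q, q, s, s, q)
  "qsyqqssqy" → prefix "qsyqqssq" already present; 1 new (y)
  "yy" → 2 new (y, y)
  "qssffq" → prefix "qs" already present; 4 new (s, f, f, q)
  "qsyqqfqq" → prefix "qsyqq" already present; 3 new (f, q, q)
  "qsyqqsss" → prefix "qsyqqss" already present; 1 new (s)
Total nodes = 6 + 5 + 1 + 2 + 4 + 3 + 1 = 22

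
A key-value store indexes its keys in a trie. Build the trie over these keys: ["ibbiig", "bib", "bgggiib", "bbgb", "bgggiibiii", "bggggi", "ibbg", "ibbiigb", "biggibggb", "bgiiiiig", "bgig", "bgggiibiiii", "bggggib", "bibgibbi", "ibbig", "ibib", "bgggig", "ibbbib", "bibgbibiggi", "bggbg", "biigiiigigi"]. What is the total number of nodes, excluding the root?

71

For each word, the new-node count is its length minus the longest prefix already in the trie:
  "ibbiig" → 6 new (i, b, b, i, i, g)
  "bib" → 3 new (b, i, b)
  "bgggiib" → prefix "b" already present; 6 new (g, g, g, i, i, b)
  "bbgb" → prefix "b" already present; 3 new (b, g, b)
  "bgggiibiii" → prefix "bgggiib" already present; 3 new (i, i, i)
  "bggggi" → prefix "bggg" already present; 2 new (g, i)
  "ibbg" → prefix "ibb" already present; 1 new (g)
  "ibbiigb" → prefix "ibbiig" already present; 1 new (b)
  "biggibggb" → prefix "bi" already present; 7 new (g, g, i, b, g, g, b)
  "bgiiiiig" → prefix "bg" already present; 6 new (i, i, i, i, i, g)
  "bgig" → prefix "bgi" already present; 1 new (g)
  "bgggiibiiii" → prefix "bgggiibiii" already present; 1 new (i)
  "bggggib" → prefix "bggggi" already present; 1 new (b)
  "bibgibbi" → prefix "bib" already present; 5 new (g, i, b, b, i)
  "ibbig" → prefix "ibbi" already present; 1 new (g)
  "ibib" → prefix "ib" already present; 2 new (i, b)
  "bgggig" → prefix "bgggi" already present; 1 new (g)
  "ibbbib" → prefix "ibb" already present; 3 new (b, i, b)
  "bibgbibiggi" → prefix "bibg" already present; 7 new (b, i, b, i, g, g, i)
  "bggbg" → prefix "bgg" already present; 2 new (b, g)
  "biigiiigigi" → prefix "bi" already present; 9 new (i, g, i, i, i, g, i, g, i)
Total nodes = 6 + 3 + 6 + 3 + 3 + 2 + 1 + 1 + 7 + 6 + 1 + 1 + 1 + 5 + 1 + 2 + 1 + 3 + 7 + 2 + 9 = 71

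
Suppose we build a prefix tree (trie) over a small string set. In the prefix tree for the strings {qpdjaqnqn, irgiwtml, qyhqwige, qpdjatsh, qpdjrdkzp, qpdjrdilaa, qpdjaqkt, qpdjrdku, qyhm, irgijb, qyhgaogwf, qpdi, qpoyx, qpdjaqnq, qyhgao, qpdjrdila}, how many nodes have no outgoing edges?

13

A leaf is a node with no children — equivalently, the end of a word that is not a proper prefix of any other stored word.
Those words: "irgijb", "irgiwtml", "qpdi", "qpdjaqkt", "qpdjaqnqn", "qpdjatsh", "qpdjrdilaa", "qpdjrdku", "qpdjrdkzp", "qpoyx", "qyhgaogwf", "qyhm", "qyhqwige"
Leaf count: 13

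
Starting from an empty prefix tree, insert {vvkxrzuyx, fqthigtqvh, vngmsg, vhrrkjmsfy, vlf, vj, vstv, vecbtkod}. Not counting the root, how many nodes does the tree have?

Count nodes per top-level branch (shared prefixes stored once):
  'f'-branch (fqthigtqvh): 10 nodes
  'v'-branch (vecbtkod, vhrrkjmsfy, vj, vlf, vngmsg, vstv, vvkxrzuyx): 36 nodes
Sum: 46

46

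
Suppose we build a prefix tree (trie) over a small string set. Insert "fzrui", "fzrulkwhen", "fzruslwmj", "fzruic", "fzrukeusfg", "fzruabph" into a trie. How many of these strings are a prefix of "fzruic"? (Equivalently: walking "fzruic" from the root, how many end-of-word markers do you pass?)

2

Walk "fzruic" from the root; an end-of-word marker is hit whenever a stored word is a prefix of "fzruic".
Prefixes of the query that are stored words: "fzrui", "fzruic"
Count: 2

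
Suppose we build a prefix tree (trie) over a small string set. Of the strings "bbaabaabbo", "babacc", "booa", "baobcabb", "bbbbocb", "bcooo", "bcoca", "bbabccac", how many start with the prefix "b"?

Filter for entries beginning with "b":
Words under "b": babacc, baobcabb, bbaabaabbo, bbabccac, bbbbocb, bcoca, bcooo, booa
Count: 8

8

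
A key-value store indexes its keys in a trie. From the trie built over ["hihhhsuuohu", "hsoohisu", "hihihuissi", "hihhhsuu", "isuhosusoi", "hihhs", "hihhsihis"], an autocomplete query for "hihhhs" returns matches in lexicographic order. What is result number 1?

hihhhsuu

Words with prefix "hihhhs", in lexicographic order: "hihhhsuu", "hihhhsuuohu"
The 1st is hihhhsuu.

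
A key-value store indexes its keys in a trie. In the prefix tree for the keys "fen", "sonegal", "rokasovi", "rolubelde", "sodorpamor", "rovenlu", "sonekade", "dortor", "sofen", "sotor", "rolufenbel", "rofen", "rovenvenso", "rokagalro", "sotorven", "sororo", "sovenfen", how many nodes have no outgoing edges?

Leaves are exactly the stored words that no other stored word extends.
Those words: "dortor", "fen", "rofen", "rokagalro", "rokasovi", "rolubelde", "rolufenbel", "rovenlu", "rovenvenso", "sodorpamor", "sofen", "sonegal", "sonekade", "sororo", "sotorven", "sovenfen"
Leaf count: 16

16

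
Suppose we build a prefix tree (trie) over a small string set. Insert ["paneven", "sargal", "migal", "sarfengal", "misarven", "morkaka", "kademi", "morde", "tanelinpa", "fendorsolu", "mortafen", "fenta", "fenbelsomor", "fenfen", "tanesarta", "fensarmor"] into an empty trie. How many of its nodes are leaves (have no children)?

Leaves are exactly the stored words that no other stored word extends.
Those words: "fenbelsomor", "fendorsolu", "fenfen", "fensarmor", "fenta", "kademi", "migal", "misarven", "morde", "morkaka", "mortafen", "paneven", "sarfengal", "sargal", "tanelinpa", "tanesarta"
Leaf count: 16

16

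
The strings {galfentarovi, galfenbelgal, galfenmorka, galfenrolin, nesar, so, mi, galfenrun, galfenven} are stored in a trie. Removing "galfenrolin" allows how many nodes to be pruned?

After clearing the end-marker at "galfenrolin", prune upward until reaching a node still needed by another word.
The suffix "olin" (4 nodes) is used only by "galfenrolin"; the node for "galfenr" still has the child "u", so pruning stops there.
Nodes removed: 4

4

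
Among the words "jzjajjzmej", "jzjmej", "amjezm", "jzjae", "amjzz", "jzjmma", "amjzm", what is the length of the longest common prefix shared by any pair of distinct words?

Equivalently: take the maximum, over all pairs, of their longest common prefix length.
e.g. "amjzm" and "amjzz" share the prefix "amjz" of length 4; no pair shares a longer one.
Longest shared-prefix length: 4

4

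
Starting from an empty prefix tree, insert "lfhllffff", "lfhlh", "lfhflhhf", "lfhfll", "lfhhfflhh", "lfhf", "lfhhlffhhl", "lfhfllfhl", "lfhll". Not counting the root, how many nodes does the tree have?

31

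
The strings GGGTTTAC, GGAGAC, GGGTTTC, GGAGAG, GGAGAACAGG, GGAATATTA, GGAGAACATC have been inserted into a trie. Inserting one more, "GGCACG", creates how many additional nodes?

The longest prefix of "GGCACG" already in the trie is "GG" (length 2).
Each of the 4 remaining characters creates one node.

4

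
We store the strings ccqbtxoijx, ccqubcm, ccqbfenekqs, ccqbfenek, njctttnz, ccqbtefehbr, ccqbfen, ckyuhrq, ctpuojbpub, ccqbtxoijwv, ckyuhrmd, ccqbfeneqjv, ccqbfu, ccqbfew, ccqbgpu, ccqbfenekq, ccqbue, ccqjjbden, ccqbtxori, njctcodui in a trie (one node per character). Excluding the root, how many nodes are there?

For each word, the new-node count is its length minus the longest prefix already in the trie:
  "ccqbtxoijx" → 10 new (c, c, q, b, t, x, o, i, j, x)
  "ccqubcm" → prefix "ccq" already present; 4 new (u, b, c, m)
  "ccqbfenekqs" → prefix "ccqb" already present; 7 new (f, e, n, e, k, q, s)
  "ccqbfenek" → prefix "ccqbfenek" already present; 0 new (none)
  "njctttnz" → 8 new (n, j, c, t, t, t, n, z)
  "ccqbtefehbr" → prefix "ccqbt" already present; 6 new (e, f, e, h, b, r)
  "ccqbfen" → prefix "ccqbfen" already present; 0 new (none)
  "ckyuhrq" → prefix "c" already present; 6 new (k, y, u, h, r, q)
  "ctpuojbpub" → prefix "c" already present; 9 new (t, p, u, o, j, b, p, u, b)
  "ccqbtxoijwv" → prefix "ccqbtxoij" already present; 2 new (w, v)
  "ckyuhrmd" → prefix "ckyuhr" already present; 2 new (m, d)
  "ccqbfeneqjv" → prefix "ccqbfene" already present; 3 new (q, j, v)
  "ccqbfu" → prefix "ccqbf" already present; 1 new (u)
  "ccqbfew" → prefix "ccqbfe" already present; 1 new (w)
  "ccqbgpu" → prefix "ccqb" already present; 3 new (g, p, u)
  "ccqbfenekq" → prefix "ccqbfenekq" already present; 0 new (none)
  "ccqbue" → prefix "ccqb" already present; 2 new (u, e)
  "ccqjjbden" → prefix "ccq" already present; 6 new (j, j, b, d, e, n)
  "ccqbtxori" → prefix "ccqbtxo" already present; 2 new (r, i)
  "njctcodui" → prefix "njct" already present; 5 new (c, o, d, u, i)
Total nodes = 10 + 4 + 7 + 0 + 8 + 6 + 0 + 6 + 9 + 2 + 2 + 3 + 1 + 1 + 3 + 0 + 2 + 6 + 2 + 5 = 77

77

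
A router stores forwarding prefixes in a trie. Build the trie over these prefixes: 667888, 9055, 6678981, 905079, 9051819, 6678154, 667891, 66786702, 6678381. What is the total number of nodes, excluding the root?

Count nodes per top-level branch (shared prefixes stored once):
  '6'-branch (6678154, 6678381, 66786702, 667888, 667891, 6678981): 20 nodes
  '9'-branch (905079, 9051819, 9055): 11 nodes
Sum: 31

31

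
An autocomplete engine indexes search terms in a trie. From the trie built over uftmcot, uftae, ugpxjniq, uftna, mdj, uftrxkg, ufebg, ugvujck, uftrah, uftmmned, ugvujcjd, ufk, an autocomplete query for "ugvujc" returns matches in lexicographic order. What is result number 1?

Words with prefix "ugvujc", in lexicographic order: "ugvujcjd", "ugvujck"
Position 1: ugvujcjd

ugvujcjd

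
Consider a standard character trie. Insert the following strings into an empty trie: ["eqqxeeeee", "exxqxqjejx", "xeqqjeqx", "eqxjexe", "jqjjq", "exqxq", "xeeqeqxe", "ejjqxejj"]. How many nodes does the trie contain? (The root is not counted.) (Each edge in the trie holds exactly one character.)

52

For each word, the new-node count is its length minus the longest prefix already in the trie:
  "eqqxeeeee" → 9 new (e, q, q, x, e, e, e, e, e)
  "exxqxqjejx" → prefix "e" already present; 9 new (x, x, q, x, q, j, e, j, x)
  "xeqqjeqx" → 8 new (x, e, q, q, j, e, q, x)
  "eqxjexe" → prefix "eq" already present; 5 new (x, j, e, x, e)
  "jqjjq" → 5 new (j, q, j, j, q)
  "exqxq" → prefix "ex" already present; 3 new (q, x, q)
  "xeeqeqxe" → prefix "xe" already present; 6 new (e, q, e, q, x, e)
  "ejjqxejj" → prefix "e" already present; 7 new (j, j, q, x, e, j, j)
Total nodes = 9 + 9 + 8 + 5 + 5 + 3 + 6 + 7 = 52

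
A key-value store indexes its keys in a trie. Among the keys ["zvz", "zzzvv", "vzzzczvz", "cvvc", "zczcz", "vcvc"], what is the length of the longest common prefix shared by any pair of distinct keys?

Look for the deepest trie node that still has at least two words in its subtree.
"vcvc" and "vzzzczvz" agree on "v" (1 characters) before diverging; nothing deeper is shared.
Longest shared-prefix length: 1

1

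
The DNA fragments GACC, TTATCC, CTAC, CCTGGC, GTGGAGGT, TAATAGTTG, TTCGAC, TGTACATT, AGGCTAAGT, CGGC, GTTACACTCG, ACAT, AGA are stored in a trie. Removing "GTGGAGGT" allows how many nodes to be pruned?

6

After clearing the end-marker at "GTGGAGGT", prune upward until reaching a node still needed by another word.
The suffix "GGAGGT" (6 nodes) is used only by "GTGGAGGT"; the node for "GT" still has the child "T", so pruning stops there.
Nodes removed: 6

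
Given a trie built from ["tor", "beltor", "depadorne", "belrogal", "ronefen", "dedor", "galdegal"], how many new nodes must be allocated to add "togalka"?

5

The longest prefix of "togalka" already in the trie is "to" (length 2).
New nodes needed: |"togalka"| − 2 = 7 − 2 = 5.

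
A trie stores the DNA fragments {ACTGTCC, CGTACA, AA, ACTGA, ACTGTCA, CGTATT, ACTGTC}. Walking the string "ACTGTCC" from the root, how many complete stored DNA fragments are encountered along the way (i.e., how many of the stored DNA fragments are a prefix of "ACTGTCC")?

2

Walk "ACTGTCC" from the root; an end-of-word marker is hit whenever a stored word is a prefix of "ACTGTCC".
Prefixes of the query that are stored words: "ACTGTC", "ACTGTCC"
Count: 2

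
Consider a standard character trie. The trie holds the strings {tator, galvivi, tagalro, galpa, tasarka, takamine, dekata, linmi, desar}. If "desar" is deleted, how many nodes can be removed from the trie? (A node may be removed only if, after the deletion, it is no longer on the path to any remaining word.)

After clearing the end-marker at "desar", prune upward until reaching a node still needed by another word.
The suffix "sar" (3 nodes) is used only by "desar"; the node for "de" still has the child "k", so pruning stops there.
Nodes removed: 3

3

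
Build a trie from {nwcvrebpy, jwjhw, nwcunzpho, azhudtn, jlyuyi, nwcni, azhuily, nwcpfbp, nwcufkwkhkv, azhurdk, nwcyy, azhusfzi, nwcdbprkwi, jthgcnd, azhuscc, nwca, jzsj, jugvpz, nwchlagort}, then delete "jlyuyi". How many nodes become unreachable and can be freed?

5

Walk "jlyuyi" from the leaf back toward the root, removing each node that no remaining word uses.
The suffix "lyuyi" (5 nodes) is used only by "jlyuyi"; the node for "j" still has the child "w", so pruning stops there.
Nodes removed: 5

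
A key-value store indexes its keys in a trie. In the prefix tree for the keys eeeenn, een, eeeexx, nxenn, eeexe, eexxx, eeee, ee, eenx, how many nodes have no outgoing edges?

A leaf is a node with no children — equivalently, the end of a word that is not a proper prefix of any other stored word.
Those words: "eeeenn", "eeeexx", "eeexe", "eenx", "eexxx", "nxenn"
Leaf count: 6

6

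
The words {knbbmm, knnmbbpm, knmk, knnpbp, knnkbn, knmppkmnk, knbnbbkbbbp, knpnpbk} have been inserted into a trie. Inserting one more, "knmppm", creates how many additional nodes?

1

"knmpp" is already a path in the trie; the remaining "m" must be added.
So 6 − 5 = 1 new nodes.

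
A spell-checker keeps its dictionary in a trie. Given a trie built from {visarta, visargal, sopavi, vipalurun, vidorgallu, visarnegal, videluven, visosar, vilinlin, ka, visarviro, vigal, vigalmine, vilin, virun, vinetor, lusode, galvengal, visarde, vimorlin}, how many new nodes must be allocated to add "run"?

3

Nothing in the trie begins with "r"; the whole of "run" is new.
3 − 0 = 3 new nodes.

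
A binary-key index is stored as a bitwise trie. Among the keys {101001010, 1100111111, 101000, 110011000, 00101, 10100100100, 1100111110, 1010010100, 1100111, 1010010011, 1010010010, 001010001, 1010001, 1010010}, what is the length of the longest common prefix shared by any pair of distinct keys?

Equivalently: take the maximum, over all pairs, of their longest common prefix length.
"1010010010" and "10100100100" agree on "1010010010" (10 characters) before diverging; nothing deeper is shared.
Longest shared-prefix length: 10

10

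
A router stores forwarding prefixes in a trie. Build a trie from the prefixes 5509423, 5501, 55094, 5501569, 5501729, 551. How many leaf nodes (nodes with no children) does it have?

4

A leaf is a node with no children — equivalently, the end of a word that is not a proper prefix of any other stored word.
Those words: "5501569", "5501729", "5509423", "551"
Leaf count: 4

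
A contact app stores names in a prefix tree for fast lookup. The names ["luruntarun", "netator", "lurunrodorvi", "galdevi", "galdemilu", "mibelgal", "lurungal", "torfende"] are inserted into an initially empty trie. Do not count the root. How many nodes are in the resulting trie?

Count nodes per top-level branch (shared prefixes stored once):
  'g'-branch (galdemilu, galdevi): 11 nodes
  'l'-branch (lurungal, lurunrodorvi, luruntarun): 20 nodes
  'm'-branch (mibelgal): 8 nodes
  'n'-branch (netator): 7 nodes
  't'-branch (torfende): 8 nodes
Sum: 54

54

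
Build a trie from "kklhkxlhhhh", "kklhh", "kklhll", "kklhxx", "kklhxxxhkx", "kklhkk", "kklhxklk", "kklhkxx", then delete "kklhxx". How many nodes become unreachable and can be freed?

A node on "kklhxx"'s path can go only if nothing else ends at it or branches off below it.
Every node on "kklhxx" is still needed (e.g. by "kklhxxxhkx"), so nothing is freed.
Nodes removed: 0

0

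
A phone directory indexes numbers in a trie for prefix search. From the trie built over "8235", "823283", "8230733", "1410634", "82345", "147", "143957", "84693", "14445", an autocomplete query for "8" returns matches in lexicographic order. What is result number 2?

823283

Filter for "8…" and sort: "8230733", "823283", "82345", "8235", "84693"
Position 2: 823283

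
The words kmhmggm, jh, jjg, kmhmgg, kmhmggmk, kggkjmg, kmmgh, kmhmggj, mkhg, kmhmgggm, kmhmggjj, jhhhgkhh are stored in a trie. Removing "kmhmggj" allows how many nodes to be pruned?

0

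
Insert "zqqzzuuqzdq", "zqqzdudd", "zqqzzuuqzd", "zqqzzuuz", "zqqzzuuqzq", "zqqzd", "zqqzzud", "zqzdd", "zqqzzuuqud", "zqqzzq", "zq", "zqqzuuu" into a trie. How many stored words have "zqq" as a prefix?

10

Walk to "zqq"; the words in its subtree are exactly those with that prefix.
Words under "zqq": zqqzd, zqqzdudd, zqqzuuu, zqqzzq, zqqzzud, zqqzzuuqud, zqqzzuuqzd, zqqzzuuqzdq, zqqzzuuqzq, zqqzzuuz
Count: 10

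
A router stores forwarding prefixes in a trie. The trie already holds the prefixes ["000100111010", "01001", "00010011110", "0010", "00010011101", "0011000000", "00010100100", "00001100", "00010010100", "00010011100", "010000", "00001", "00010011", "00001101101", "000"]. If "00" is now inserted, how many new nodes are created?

0

"00" is already a full path in the trie; only an end-marker is added.
No new nodes are needed: 0.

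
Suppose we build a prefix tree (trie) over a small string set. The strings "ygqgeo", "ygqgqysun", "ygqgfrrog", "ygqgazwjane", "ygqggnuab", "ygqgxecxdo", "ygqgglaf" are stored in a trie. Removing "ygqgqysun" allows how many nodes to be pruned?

A node on "ygqgqysun"'s path can go only if nothing else ends at it or branches off below it.
The suffix "qysun" (5 nodes) is used only by "ygqgqysun"; the node for "ygqg" still has the child "e", so pruning stops there.
Nodes removed: 5

5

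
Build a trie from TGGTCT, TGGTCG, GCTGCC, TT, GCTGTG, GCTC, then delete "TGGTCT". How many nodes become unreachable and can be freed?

1

Walk "TGGTCT" from the leaf back toward the root, removing each node that no remaining word uses.
The suffix "T" (1 node) is used only by "TGGTCT"; the node for "TGGTC" still has the child "G", so pruning stops there.
Nodes removed: 1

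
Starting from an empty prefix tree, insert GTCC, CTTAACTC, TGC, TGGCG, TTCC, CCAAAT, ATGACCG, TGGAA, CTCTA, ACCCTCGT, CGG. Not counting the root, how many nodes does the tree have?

47

For each word, the new-node count is its length minus the longest prefix already in the trie:
  "GTCC" → 4 new (G, T, C, C)
  "CTTAACTC" → 8 new (C, T, T, A, A, C, T, C)
  "TGC" → 3 new (T, G, C)
  "TGGCG" → prefix "TG" already present; 3 new (G, C, G)
  "TTCC" → prefix "T" already present; 3 new (T, C, C)
  "CCAAAT" → prefix "C" already present; 5 new (C, A, A, A, T)
  "ATGACCG" → 7 new (A, T, G, A, C, C, G)
  "TGGAA" → prefix "TGG" already present; 2 new (A, A)
  "CTCTA" → prefix "CT" already present; 3 new (C, T, A)
  "ACCCTCGT" → prefix "A" already present; 7 new (C, C, C, T, C, G, T)
  "CGG" → prefix "C" already present; 2 new (G, G)
Total nodes = 4 + 8 + 3 + 3 + 3 + 5 + 7 + 2 + 3 + 7 + 2 = 47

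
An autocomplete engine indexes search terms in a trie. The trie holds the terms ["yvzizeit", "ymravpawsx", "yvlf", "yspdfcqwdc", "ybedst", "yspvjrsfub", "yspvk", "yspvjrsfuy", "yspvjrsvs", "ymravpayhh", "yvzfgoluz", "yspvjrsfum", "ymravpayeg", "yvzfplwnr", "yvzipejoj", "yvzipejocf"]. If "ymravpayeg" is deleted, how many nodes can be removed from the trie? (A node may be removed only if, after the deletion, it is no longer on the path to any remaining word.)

Walk "ymravpayeg" from the leaf back toward the root, removing each node that no remaining word uses.
The suffix "eg" (2 nodes) is used only by "ymravpayeg"; the node for "ymravpay" still has the child "h", so pruning stops there.
Nodes removed: 2

2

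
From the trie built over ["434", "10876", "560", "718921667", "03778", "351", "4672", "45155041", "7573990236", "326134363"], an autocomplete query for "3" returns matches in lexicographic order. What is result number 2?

351

Filter for "3…" and sort: "326134363", "351"
Position 2: 351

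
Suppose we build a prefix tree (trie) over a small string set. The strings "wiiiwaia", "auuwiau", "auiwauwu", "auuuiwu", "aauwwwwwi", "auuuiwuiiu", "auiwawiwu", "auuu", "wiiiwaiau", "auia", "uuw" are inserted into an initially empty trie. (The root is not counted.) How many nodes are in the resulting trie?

Insert word by word; a character creates a node only if that edge doesn't already exist:
  "wiiiwaia" → 8 new (w, i, i, i, w, a, i, a)
  "auuwiau" → 7 new (a, u, u, w, i, a, u)
  "auiwauwu" → prefix "au" already present; 6 new (i, w, a, u, w, u)
  "auuuiwu" → prefix "auu" already present; 4 new (u, i, w, u)
  "aauwwwwwi" → prefix "a" already present; 8 new (a, u, w, w, w, w, w, i)
  "auuuiwuiiu" → prefix "auuuiwu" already present; 3 new (i, i, u)
  "auiwawiwu" → prefix "auiwa" already present; 4 new (w, i, w, u)
  "auuu" → prefix "auuu" already present; 0 new (none)
  "wiiiwaiau" → prefix "wiiiwaia" already present; 1 new (u)
  "auia" → prefix "aui" already present; 1 new (a)
  "uuw" → 3 new (u, u, w)
Total nodes = 8 + 7 + 6 + 4 + 8 + 3 + 4 + 0 + 1 + 1 + 3 = 45

45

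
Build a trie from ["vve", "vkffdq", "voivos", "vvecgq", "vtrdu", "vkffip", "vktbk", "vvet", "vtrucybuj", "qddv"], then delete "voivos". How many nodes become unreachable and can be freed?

5

Walk "voivos" from the leaf back toward the root, removing each node that no remaining word uses.
The suffix "oivos" (5 nodes) is used only by "voivos"; the node for "v" still has the child "v", so pruning stops there.
Nodes removed: 5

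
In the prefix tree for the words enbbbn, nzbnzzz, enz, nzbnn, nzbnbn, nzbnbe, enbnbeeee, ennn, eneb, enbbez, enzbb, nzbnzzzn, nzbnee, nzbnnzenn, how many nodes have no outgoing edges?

11

Leaves are exactly the stored words that no other stored word extends.
Those words: "enbbbn", "enbbez", "enbnbeeee", "eneb", "ennn", "enzbb", "nzbnbe", "nzbnbn", "nzbnee", "nzbnnzenn", "nzbnzzzn"
Leaf count: 11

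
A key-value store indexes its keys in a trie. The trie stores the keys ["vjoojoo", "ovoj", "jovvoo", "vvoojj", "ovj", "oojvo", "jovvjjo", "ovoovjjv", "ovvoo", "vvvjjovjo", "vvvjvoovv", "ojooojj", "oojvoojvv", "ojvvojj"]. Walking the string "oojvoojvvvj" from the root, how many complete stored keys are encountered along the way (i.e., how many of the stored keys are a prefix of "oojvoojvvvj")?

Traverse "oojvoojvvvj" character by character; count nodes along the way that are marked as word ends.
Prefixes of the query that are stored words: "oojvo", "oojvoojvv"
Count: 2

2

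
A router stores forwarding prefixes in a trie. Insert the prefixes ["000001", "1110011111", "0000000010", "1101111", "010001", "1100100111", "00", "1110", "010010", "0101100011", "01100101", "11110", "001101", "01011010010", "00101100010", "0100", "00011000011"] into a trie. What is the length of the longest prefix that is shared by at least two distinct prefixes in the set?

Equivalently: take the maximum, over all pairs, of their longest common prefix length.
e.g. "0101100011" and "01011010010" share the prefix "010110" of length 6; no pair shares a longer one.
Longest shared-prefix length: 6

6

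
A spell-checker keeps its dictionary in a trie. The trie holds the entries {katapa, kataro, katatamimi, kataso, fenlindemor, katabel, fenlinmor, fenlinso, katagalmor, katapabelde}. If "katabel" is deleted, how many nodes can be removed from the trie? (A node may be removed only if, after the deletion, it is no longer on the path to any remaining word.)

3

A node on "katabel"'s path can go only if nothing else ends at it or branches off below it.
The suffix "bel" (3 nodes) is used only by "katabel"; the node for "kata" still has the child "p", so pruning stops there.
Nodes removed: 3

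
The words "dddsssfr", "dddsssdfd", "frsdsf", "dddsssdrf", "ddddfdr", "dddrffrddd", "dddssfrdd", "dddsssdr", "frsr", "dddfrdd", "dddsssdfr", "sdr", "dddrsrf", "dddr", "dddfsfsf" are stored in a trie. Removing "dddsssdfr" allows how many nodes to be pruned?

Walk "dddsssdfr" from the leaf back toward the root, removing each node that no remaining word uses.
The suffix "r" (1 node) is used only by "dddsssdfr"; the node for "dddsssdf" still has the child "d", so pruning stops there.
Nodes removed: 1

1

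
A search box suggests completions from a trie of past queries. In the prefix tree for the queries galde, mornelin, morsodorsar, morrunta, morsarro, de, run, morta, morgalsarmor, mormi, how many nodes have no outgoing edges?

Leaves are exactly the stored words that no other stored word extends.
Those words: "de", "galde", "morgalsarmor", "mormi", "mornelin", "morrunta", "morsarro", "morsodorsar", "morta", "run"
Leaf count: 10

10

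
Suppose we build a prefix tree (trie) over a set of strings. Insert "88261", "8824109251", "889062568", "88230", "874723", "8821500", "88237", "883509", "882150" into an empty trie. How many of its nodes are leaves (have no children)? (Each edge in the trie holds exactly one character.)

8

Leaves are exactly the stored words that no other stored word extends.
Those words: "874723", "8821500", "88230", "88237", "8824109251", "88261", "883509", "889062568"
Leaf count: 8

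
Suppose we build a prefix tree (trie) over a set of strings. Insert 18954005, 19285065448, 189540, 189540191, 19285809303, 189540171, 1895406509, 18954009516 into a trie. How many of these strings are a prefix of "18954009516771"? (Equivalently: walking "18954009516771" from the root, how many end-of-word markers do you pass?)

2

Traverse "18954009516771" character by character; count nodes along the way that are marked as word ends.
Prefixes of the query that are stored words: "189540", "18954009516"
Count: 2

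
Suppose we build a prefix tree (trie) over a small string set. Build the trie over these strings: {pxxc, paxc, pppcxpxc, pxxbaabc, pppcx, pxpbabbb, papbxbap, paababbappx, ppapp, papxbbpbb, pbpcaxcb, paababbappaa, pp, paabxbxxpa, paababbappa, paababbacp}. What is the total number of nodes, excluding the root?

66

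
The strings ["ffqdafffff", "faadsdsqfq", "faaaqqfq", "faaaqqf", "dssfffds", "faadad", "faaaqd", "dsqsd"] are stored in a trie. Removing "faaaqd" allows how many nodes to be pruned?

Walk "faaaqd" from the leaf back toward the root, removing each node that no remaining word uses.
The suffix "d" (1 node) is used only by "faaaqd"; the node for "faaaq" still has the child "q", so pruning stops there.
Nodes removed: 1

1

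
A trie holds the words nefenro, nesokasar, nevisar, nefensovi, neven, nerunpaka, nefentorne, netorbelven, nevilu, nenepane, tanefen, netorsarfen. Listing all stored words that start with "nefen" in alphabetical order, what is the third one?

nefentorne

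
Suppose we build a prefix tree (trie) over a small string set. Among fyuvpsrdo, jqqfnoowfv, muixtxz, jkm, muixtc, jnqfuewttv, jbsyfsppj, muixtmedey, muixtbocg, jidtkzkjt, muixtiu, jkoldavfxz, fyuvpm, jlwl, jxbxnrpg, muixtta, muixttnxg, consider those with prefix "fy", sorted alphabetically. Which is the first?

Words with prefix "fy", in lexicographic order: "fyuvpm", "fyuvpsrdo"
Position 1: fyuvpm

fyuvpm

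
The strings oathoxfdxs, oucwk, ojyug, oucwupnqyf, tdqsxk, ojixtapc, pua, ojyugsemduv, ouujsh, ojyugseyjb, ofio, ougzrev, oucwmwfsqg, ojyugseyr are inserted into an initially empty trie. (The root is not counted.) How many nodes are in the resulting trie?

67

Count nodes per top-level branch (shared prefixes stored once):
  'o'-branch (oathoxfdxs, ofio, ojixtapc, ojyug, ojyugsemduv, ojyugseyjb, ojyugseyr, oucwk, oucwmwfsqg, oucwupnqyf, ougzrev, ouujsh): 58 nodes
  'p'-branch (pua): 3 nodes
  't'-branch (tdqsxk): 6 nodes
Sum: 67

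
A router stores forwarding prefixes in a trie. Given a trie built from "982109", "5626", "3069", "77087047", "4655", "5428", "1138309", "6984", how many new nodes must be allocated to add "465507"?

2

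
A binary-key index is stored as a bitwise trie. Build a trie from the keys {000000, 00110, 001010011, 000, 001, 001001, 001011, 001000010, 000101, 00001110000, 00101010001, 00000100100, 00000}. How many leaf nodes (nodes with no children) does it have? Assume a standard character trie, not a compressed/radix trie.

A leaf is a node with no children — equivalently, the end of a word that is not a proper prefix of any other stored word.
Those words: "000000", "00000100100", "00001110000", "000101", "001000010", "001001", "001010011", "00101010001", "001011", "00110"
Leaf count: 10

10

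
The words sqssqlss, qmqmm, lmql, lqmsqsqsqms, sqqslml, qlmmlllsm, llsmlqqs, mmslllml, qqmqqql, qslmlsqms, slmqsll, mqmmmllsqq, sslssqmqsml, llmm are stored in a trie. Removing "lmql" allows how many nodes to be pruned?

3

A node on "lmql"'s path can go only if nothing else ends at it or branches off below it.
The suffix "mql" (3 nodes) is used only by "lmql"; the node for "l" still has the child "q", so pruning stops there.
Nodes removed: 3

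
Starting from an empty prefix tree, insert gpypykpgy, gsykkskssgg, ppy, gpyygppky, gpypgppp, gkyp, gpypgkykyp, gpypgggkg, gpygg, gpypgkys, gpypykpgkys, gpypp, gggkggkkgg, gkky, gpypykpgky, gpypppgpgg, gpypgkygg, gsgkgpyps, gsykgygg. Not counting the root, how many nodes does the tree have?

80

Trace insertions, counting only characters that open a new branch:
  "gpypykpgy" → 9 new (g, p, y, p, y, k, p, g, y)
  "gsykkskssgg" → prefix "g" already present; 10 new (s, y, k, k, s, k, s, s, g, g)
  "ppy" → 3 new (p, p, y)
  "gpyygppky" → prefix "gpy" already present; 6 new (y, g, p, p, k, y)
  "gpypgppp" → prefix "gpyp" already present; 4 new (g, p, p, p)
  "gkyp" → prefix "g" already present; 3 new (k, y, p)
  "gpypgkykyp" → prefix "gpypg" already present; 5 new (k, y, k, y, p)
  "gpypgggkg" → prefix "gpypg" already present; 4 new (g, g, k, g)
  "gpygg" → prefix "gpy" already present; 2 new (g, g)
  "gpypgkys" → prefix "gpypgky" already present; 1 new (s)
  "gpypykpgkys" → prefix "gpypykpg" already present; 3 new (k, y, s)
  "gpypp" → prefix "gpyp" already present; 1 new (p)
  "gggkggkkgg" → prefix "g" already present; 9 new (g, g, k, g, g, k, k, g, g)
  "gkky" → prefix "gk" already present; 2 new (k, y)
  "gpypykpgky" → prefix "gpypykpgky" already present; 0 new (none)
  "gpypppgpgg" → prefix "gpypp" already present; 5 new (p, g, p, g, g)
  "gpypgkygg" → prefix "gpypgky" already present; 2 new (g, g)
  "gsgkgpyps" → prefix "gs" already present; 7 new (g, k, g, p, y, p, s)
  "gsykgygg" → prefix "gsyk" already present; 4 new (g, y, g, g)
Total nodes = 9 + 10 + 3 + 6 + 4 + 3 + 5 + 4 + 2 + 1 + 3 + 1 + 9 + 2 + 0 + 5 + 2 + 7 + 4 = 80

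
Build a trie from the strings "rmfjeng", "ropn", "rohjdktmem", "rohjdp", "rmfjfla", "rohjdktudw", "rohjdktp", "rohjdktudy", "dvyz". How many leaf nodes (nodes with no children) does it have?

9

Leaves are exactly the stored words that no other stored word extends.
Those words: "dvyz", "rmfjeng", "rmfjfla", "rohjdktmem", "rohjdktp", "rohjdktudw", "rohjdktudy", "rohjdp", "ropn"
Leaf count: 9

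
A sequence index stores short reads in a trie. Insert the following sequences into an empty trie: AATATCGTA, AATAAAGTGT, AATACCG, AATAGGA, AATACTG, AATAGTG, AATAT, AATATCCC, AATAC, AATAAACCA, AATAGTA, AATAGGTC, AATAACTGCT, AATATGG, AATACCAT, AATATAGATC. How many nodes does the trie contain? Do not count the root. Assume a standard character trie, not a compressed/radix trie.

47

Insert word by word; a character creates a node only if that edge doesn't already exist:
  "AATATCGTA" → 9 new (A, A, T, A, T, C, G, T, A)
  "AATAAAGTGT" → prefix "AATA" already present; 6 new (A, A, G, T, G, T)
  "AATACCG" → prefix "AATA" already present; 3 new (C, C, G)
  "AATAGGA" → prefix "AATA" already present; 3 new (G, G, A)
  "AATACTG" → prefix "AATAC" already present; 2 new (T, G)
  "AATAGTG" → prefix "AATAG" already present; 2 new (T, G)
  "AATAT" → prefix "AATAT" already present; 0 new (none)
  "AATATCCC" → prefix "AATATC" already present; 2 new (C, C)
  "AATAC" → prefix "AATAC" already present; 0 new (none)
  "AATAAACCA" → prefix "AATAAA" already present; 3 new (C, C, A)
  "AATAGTA" → prefix "AATAGT" already present; 1 new (A)
  "AATAGGTC" → prefix "AATAGG" already present; 2 new (T, C)
  "AATAACTGCT" → prefix "AATAA" already present; 5 new (C, T, G, C, T)
  "AATATGG" → prefix "AATAT" already present; 2 new (G, G)
  "AATACCAT" → prefix "AATACC" already present; 2 new (A, T)
  "AATATAGATC" → prefix "AATAT" already present; 5 new (A, G, A, T, C)
Total nodes = 9 + 6 + 3 + 3 + 2 + 2 + 0 + 2 + 0 + 3 + 1 + 2 + 5 + 2 + 2 + 5 = 47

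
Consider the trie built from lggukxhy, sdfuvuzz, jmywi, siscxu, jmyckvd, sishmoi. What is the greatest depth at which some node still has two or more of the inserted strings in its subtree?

The deepest shared node is where two words last agree before diverging.
"jmyckvd" and "jmywi" agree on "jmy" (3 characters) before diverging; nothing deeper is shared.
Longest shared-prefix length: 3

3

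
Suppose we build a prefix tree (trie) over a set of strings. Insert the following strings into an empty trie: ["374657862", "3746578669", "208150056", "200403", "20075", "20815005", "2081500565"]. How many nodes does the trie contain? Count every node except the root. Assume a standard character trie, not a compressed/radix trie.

Trie structure (* marks end of a word):
(root)
├─ 2
│  └─ 0
│     ├─ 0
│     │  ├─ 4
│     │  │  └─ 0
│     │  │     └─ 3 *
│     │  └─ 7
│     │     └─ 5 *
│     └─ 8
│        └─ 1
│           └─ 5
│              └─ 0
│                 └─ 0
│                    └─ 5 *
│                       └─ 6 *
│                          └─ 5 *
└─ 3
   └─ 7
      └─ 4
         └─ 6
            └─ 5
               └─ 7
                  └─ 8
                     └─ 6
                        ├─ 2 *
                        └─ 6
                           └─ 9 *
Counting every labelled node above: 27.

27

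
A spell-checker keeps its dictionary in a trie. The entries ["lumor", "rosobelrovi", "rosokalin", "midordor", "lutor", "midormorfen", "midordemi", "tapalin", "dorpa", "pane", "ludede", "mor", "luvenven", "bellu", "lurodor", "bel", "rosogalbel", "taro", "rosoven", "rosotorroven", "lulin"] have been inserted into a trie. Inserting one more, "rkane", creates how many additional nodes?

4

Walking "rkane" from the root, the first 1 characters ("r") follow existing edges; "k" is the first miss.
Each of the 4 remaining characters creates one node.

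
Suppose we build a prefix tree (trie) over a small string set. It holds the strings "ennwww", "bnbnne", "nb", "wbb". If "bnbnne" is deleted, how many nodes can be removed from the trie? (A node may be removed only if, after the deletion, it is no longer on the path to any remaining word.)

6

A node on "bnbnne"'s path can go only if nothing else ends at it or branches off below it.
No other word shares any prefix with "bnbnne", so all 6 of its nodes go.
Nodes removed: 6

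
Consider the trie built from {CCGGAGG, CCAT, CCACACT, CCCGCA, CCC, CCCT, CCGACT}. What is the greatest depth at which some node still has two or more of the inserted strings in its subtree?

Equivalently: take the maximum, over all pairs, of their longest common prefix length.
"CCACACT" and "CCAT" agree on "CCA" (3 characters) before diverging; nothing deeper is shared.
Longest shared-prefix length: 3

3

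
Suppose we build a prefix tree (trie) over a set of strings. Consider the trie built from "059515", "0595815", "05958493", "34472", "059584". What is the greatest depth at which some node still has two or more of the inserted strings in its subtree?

Look for the deepest trie node that still has at least two words in its subtree.
e.g. "059584" and "05958493" share the prefix "059584" of length 6; no pair shares a longer one.
Longest shared-prefix length: 6

6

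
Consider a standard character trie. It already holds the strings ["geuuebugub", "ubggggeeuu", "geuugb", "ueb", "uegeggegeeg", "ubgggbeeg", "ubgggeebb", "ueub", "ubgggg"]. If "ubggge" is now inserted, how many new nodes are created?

Every character of "ubggge" already lies on an existing path (it is a prefix of some stored word).
No new nodes are needed: 0.

0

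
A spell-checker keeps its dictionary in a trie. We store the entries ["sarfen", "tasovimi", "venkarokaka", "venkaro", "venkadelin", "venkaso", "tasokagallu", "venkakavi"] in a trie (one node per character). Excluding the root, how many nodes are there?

Insert word by word; a character creates a node only if that edge doesn't already exist:
  "sarfen" → 6 new (s, a, r, f, e, n)
  "tasovimi" → 8 new (t, a, s, o, v, i, m, i)
  "venkarokaka" → 11 new (v, e, n, k, a, r, o, k, a, k, a)
  "venkaro" → prefix "venkaro" already present; 0 new (none)
  "venkadelin" → prefix "venka" already present; 5 new (d, e, l, i, n)
  "venkaso" → prefix "venka" already present; 2 new (s, o)
  "tasokagallu" → prefix "taso" already present; 7 new (k, a, g, a, l, l, u)
  "venkakavi" → prefix "venka" already present; 4 new (k, a, v, i)
Total nodes = 6 + 8 + 11 + 0 + 5 + 2 + 7 + 4 = 43

43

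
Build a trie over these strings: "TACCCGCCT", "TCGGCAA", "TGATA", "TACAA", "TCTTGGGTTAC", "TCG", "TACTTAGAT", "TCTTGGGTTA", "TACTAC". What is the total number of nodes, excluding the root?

For each word, the new-node count is its length minus the longest prefix already in the trie:
  "TACCCGCCT" → 9 new (T, A, C, C, C, G, C, C, T)
  "TCGGCAA" → prefix "T" already present; 6 new (C, G, G, C, A, A)
  "TGATA" → prefix "T" already present; 4 new (G, A, T, A)
  "TACAA" → prefix "TAC" already present; 2 new (A, A)
  "TCTTGGGTTAC" → prefix "TC" already present; 9 new (T, T, G, G, G, T, T, A, C)
  "TCG" → prefix "TCG" already present; 0 new (none)
  "TACTTAGAT" → prefix "TAC" already present; 6 new (T, T, A, G, A, T)
  "TCTTGGGTTA" → prefix "TCTTGGGTTA" already present; 0 new (none)
  "TACTAC" → prefix "TACT" already present; 2 new (A, C)
Total nodes = 9 + 6 + 4 + 2 + 9 + 0 + 6 + 0 + 2 = 38

38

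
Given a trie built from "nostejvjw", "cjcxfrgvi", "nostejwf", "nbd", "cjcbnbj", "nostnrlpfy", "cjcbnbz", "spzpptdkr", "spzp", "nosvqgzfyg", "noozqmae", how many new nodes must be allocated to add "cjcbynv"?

Walking "cjcbynv" from the root, the first 4 characters ("cjcb") follow existing edges; "y" is the first miss.
Each of the 3 remaining characters creates one node.

3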